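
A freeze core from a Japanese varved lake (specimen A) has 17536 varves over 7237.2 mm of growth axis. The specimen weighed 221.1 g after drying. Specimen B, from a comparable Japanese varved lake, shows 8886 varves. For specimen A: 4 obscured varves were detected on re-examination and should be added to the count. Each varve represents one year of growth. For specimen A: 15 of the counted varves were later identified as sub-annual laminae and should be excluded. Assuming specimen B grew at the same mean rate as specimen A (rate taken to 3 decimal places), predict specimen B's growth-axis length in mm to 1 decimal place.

Specimen A: after corrections the count is 17536 − 15 + 4 = 17525 varves.
A: Mean rate = 7237.2 mm / 17525 years ≈ 0.413 mm/yr.
B's length ≈ 0.413 × 8886 = 3669.9 mm.

3669.9 mm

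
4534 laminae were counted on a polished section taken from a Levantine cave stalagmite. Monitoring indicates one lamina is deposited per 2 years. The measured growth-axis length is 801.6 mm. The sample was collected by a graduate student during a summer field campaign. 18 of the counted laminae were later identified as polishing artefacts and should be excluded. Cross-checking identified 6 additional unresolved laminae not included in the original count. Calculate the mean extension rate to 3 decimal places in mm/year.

0.089 mm/year

After corrections the count is 4534 − 18 + 6 = 4522 laminae.
4522 laminae at 2 years each span 4522 × 2 = 9044 years.
Extension rate ≈ 801.6 / 9044 = 0.089 mm/year.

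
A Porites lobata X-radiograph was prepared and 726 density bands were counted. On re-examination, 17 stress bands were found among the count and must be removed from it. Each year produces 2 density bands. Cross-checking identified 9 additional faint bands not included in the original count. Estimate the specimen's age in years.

359 years

True density band count = 726 − 17 + 9 = 718.
718 density bands at 2 per year is 718 / 2 = 359 years.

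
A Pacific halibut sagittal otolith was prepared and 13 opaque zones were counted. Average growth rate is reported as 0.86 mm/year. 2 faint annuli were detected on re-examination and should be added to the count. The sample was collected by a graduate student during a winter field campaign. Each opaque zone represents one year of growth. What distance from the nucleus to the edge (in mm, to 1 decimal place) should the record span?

Adjusted count: 13 + 2 = 15 opaque zones.
15 years at 0.86 mm/year gives 0.86 × 15 = 12.9 mm.

12.9 mm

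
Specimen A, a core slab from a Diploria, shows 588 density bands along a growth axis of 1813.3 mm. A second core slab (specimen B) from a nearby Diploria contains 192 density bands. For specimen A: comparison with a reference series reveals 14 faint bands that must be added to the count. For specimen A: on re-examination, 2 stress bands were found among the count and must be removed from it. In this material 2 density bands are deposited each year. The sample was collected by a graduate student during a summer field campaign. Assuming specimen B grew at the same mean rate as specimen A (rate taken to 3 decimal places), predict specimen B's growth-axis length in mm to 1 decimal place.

Specimen A: correcting the raw count gives 588 − 2 + 14 = 600 true density bands.
Specimen A: with 2 density bands per year, 600 / 2 = 300 years.
A: Extension rate ≈ 1813.3 / 300 = 6.044 mm/year.
Specimen B: 192 density bands at 2 per year is 192 / 2 = 96 years. For B, 6.044 mm/year × 96 years = 580.2 mm.

580.2 mm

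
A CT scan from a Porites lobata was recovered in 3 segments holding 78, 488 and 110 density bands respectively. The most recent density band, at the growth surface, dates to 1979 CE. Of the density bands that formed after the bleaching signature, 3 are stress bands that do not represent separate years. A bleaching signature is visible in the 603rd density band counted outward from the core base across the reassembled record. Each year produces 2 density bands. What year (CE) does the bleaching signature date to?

Total density bands = 78 + 488 + 110 = 676.
676 − 603 = 73 density bands lie beyond the bleaching signature toward the growth surface.
Excluding 3 false density bands: 73 − 3 = 70.
Dividing by 2 density bands per year: 70 / 2 = 35 years.
1979 − 35 = 1944 CE.

1944 CE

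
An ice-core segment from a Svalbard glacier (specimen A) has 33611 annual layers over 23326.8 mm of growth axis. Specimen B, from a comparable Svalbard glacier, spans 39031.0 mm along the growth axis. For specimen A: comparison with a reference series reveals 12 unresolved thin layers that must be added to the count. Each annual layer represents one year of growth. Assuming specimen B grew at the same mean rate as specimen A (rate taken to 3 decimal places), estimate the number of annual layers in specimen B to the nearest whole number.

Specimen A: correcting the raw count gives 33611 + 12 = 33623 true annual layers.
A: 23326.8 mm over 33623 years gives 23326.8 / 33623 ≈ 0.694 mm/yr.
Specimen B: 39031.0 mm / 0.694 mm per year = 56240.63 years ≈ 56241 annual layers.

56241 annual layers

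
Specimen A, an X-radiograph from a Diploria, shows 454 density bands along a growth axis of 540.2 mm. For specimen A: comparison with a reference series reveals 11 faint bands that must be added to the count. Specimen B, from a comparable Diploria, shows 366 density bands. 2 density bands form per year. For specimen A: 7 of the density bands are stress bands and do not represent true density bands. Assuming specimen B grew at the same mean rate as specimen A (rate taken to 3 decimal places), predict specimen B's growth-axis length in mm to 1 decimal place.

431.7 mm

Specimen A: correcting the raw count gives 454 − 7 + 11 = 458 true density bands.
Specimen A: with 2 density bands per year, 458 / 2 = 229 years.
A: Mean rate = 540.2 mm / 229 years ≈ 2.359 mm per year.
Specimen B: with 2 density bands per year, 366 / 2 = 183 years. For B, 2.359 mm/year × 183 years = 431.7 mm.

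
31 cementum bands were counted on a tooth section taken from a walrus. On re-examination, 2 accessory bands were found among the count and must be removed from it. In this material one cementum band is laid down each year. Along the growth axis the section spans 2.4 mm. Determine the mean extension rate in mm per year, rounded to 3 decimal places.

Adjusted count: 31 − 2 = 29 cementum bands.
Mean rate = 2.4 mm / 29 years ≈ 0.083 mm per year.

0.083 mm per year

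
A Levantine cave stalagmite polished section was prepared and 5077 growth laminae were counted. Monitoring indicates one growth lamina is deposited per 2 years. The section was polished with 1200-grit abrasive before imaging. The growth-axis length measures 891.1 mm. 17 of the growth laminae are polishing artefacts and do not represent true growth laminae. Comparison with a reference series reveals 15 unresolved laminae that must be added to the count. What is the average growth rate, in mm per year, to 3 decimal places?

After corrections the count is 5077 − 17 + 15 = 5075 growth laminae.
At 2 years per growth lamina, 5075 × 2 = 10150 years.
891.1 mm over 10150 years gives 891.1 / 10150 ≈ 0.088 mm per year.

0.088 mm per year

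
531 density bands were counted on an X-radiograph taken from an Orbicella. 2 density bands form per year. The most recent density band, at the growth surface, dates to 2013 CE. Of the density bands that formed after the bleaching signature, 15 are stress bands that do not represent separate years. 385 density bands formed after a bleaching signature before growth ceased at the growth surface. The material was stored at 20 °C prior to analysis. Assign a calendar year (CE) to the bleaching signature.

385 density bands formed after the bleaching signature.
Excluding 15 false density bands: 385 − 15 = 370.
370 density bands at 2 per year is 370 / 2 = 185 years.
Counting back 185 years from 2013 CE places the bleaching signature in 2013 − 185 = 1828 CE.

1828 CE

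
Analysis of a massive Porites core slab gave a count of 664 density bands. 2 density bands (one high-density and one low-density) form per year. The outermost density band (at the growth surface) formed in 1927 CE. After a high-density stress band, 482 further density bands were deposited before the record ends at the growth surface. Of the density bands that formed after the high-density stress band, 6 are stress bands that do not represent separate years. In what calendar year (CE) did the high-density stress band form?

1689 CE

482 density bands formed after the high-density stress band.
Removing the 6 false density bands leaves 482 − 6 = 476 true density bands beyond the high-density stress band.
Dividing by 2 density bands per year: 476 / 2 = 238 years.
Counting back 238 years from 1927 CE places the high-density stress band in 1927 − 238 = 1689 CE.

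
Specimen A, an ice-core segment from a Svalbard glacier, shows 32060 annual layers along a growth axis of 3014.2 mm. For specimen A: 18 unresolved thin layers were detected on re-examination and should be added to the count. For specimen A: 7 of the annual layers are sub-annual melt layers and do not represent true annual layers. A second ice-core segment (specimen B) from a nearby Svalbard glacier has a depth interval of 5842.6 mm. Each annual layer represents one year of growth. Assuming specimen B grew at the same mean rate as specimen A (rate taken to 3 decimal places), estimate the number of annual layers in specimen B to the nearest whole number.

62155 annual layers

Specimen A: after corrections the count is 32060 − 7 + 18 = 32071 annual layers.
A: Extension rate ≈ 3014.2 / 32071 = 0.094 mm/year.
For B, 5842.6 / 0.094 = 62155.32 years ≈ 62155 annual layers.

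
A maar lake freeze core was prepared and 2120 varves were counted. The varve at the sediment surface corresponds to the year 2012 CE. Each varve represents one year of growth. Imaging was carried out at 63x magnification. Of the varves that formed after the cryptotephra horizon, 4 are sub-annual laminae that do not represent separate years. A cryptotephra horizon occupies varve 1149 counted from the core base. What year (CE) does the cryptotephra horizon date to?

1045 CE

The cryptotephra horizon sits at varve 1149 from the core base, so 2120 − 1149 = 971 varves formed after it.
971 − 4 false = 967 true varves after the cryptotephra horizon.
The varve at the sediment surface is 2012 CE, so the cryptotephra horizon dates to 2012 − 967 = 1045 CE.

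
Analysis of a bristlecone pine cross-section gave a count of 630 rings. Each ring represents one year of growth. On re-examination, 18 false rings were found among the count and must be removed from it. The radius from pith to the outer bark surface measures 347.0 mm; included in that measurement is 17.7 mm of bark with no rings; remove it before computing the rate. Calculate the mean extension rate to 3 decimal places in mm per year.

0.538 mm per year

Adjusted count: 630 − 18 = 612 rings.
The growth record spans 347.0 − 17.7 = 329.3 mm.
329.3 mm over 612 years gives 329.3 / 612 ≈ 0.538 mm per year.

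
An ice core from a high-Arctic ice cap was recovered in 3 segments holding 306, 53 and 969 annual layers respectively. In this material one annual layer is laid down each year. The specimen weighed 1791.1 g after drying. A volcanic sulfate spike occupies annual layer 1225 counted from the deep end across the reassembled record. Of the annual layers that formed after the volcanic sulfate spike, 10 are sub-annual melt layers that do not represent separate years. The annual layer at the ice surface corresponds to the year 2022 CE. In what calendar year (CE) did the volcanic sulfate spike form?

Total annual layers = 306 + 53 + 969 = 1328.
The volcanic sulfate spike sits at annual layer 1225 from the deep end, so 1328 − 1225 = 103 annual layers formed after it.
Removing the 10 false annual layers leaves 103 − 10 = 93 true annual layers beyond the volcanic sulfate spike.
2022 − 93 = 1929 CE.

1929 CE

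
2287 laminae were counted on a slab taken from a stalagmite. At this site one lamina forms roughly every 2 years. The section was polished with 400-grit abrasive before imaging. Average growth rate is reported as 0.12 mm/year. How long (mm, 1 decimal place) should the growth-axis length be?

548.9 mm

Multiplying by 2 years per lamina: 2287 × 2 = 4574 years.
4574 years at 0.12 mm/year gives 0.12 × 4574 = 548.9 mm.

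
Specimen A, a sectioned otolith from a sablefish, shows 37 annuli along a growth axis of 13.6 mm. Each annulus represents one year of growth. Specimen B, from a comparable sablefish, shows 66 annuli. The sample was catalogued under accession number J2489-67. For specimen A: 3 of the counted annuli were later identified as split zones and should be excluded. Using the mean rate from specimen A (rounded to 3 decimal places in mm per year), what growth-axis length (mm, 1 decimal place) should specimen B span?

Specimen A: after corrections the count is 37 − 3 = 34 annuli.
A: Extension rate ≈ 13.6 / 34 = 0.400 mm per year.
For B, 0.400 mm/year × 66 years = 26.4 mm.

26.4 mm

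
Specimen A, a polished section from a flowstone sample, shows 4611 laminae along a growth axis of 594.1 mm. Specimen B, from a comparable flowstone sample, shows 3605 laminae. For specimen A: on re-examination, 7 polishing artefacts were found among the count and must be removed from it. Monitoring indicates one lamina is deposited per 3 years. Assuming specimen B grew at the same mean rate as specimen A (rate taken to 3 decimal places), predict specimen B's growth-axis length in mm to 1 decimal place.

465.0 mm

Specimen A: true lamina count = 4611 − 7 = 4604.
Specimen A: multiplying by 3 years per lamina: 4604 × 3 = 13812 years.
A: 594.1 mm over 13812 years gives 594.1 / 13812 ≈ 0.043 mm per year.
Specimen B: multiplying by 3 years per lamina: 3605 × 3 = 10815 years. B's length ≈ 0.043 × 10815 = 465.0 mm.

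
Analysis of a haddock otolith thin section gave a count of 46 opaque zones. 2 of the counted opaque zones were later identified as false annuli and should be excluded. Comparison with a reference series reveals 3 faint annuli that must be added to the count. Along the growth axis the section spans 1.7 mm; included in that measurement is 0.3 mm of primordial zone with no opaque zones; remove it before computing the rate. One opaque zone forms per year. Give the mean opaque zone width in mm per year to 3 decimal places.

0.030 mm per year

After corrections the count is 46 − 2 + 3 = 47 opaque zones.
Removing the 0.3 mm offcut leaves 1.7 − 0.3 = 1.4 mm.
1.4 mm over 47 years gives 1.4 / 47 ≈ 0.030 mm per year.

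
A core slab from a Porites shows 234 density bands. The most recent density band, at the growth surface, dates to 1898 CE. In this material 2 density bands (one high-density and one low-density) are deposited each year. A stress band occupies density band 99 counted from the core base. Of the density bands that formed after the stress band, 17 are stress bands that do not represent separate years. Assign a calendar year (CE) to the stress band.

234 − 99 = 135 density bands lie beyond the stress band toward the growth surface.
Excluding 17 false density bands: 135 − 17 = 118.
118 density bands at 2 per year is 118 / 2 = 59 years.
Counting back 59 years from 1898 CE places the stress band in 1898 − 59 = 1839 CE.

1839 CE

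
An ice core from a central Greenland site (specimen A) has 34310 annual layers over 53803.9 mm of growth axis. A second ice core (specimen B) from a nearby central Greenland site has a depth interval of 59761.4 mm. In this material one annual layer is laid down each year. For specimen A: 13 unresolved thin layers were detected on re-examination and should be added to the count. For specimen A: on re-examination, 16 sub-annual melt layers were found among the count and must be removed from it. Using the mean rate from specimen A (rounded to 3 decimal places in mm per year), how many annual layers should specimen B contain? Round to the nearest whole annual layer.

Specimen A: correcting the raw count gives 34310 − 16 + 13 = 34307 true annual layers.
A: Mean rate = 53803.9 mm / 34307 years ≈ 1.568 mm/yr.
B spans 59761.4 / 1.568 = 38113.14 years ≈ 38113 annual layers.

38113 annual layers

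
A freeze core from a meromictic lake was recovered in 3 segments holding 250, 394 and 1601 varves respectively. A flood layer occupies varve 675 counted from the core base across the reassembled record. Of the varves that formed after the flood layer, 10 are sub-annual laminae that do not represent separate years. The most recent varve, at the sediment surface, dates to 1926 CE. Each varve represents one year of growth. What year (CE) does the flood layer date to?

366 CE

Total varves = 250 + 394 + 1601 = 2245.
Between varve 675 and the sediment surface there are 2245 − 675 = 1570 varves.
Removing the 10 false varves leaves 1570 − 10 = 1560 true varves beyond the flood layer.
The varve at the sediment surface is 1926 CE, so the flood layer dates to 1926 − 1560 = 366 CE.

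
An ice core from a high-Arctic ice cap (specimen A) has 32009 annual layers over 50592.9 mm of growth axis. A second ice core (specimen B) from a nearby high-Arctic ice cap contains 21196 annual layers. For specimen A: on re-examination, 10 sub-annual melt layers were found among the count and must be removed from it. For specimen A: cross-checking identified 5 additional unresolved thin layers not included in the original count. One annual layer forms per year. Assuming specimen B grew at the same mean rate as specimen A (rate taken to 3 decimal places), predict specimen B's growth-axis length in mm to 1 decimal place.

33510.9 mm

Specimen A: correcting the raw count gives 32009 − 10 + 5 = 32004 true annual layers.
A: Extension rate ≈ 50592.9 / 32004 = 1.581 mm/yr.
B's length ≈ 1.581 × 21196 = 33510.9 mm.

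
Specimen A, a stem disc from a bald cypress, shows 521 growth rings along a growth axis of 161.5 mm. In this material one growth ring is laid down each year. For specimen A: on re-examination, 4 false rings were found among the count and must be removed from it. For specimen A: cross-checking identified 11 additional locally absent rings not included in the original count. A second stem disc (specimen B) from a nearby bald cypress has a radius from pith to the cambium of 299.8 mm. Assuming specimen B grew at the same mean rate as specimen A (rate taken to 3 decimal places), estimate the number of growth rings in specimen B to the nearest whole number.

Specimen A: adjusted count: 521 − 4 + 11 = 528 growth rings.
A: Extension rate ≈ 161.5 / 528 = 0.306 mm/yr.
Specimen B: 299.8 mm / 0.306 mm per year = 979.74 years ≈ 980 growth rings.

980 growth rings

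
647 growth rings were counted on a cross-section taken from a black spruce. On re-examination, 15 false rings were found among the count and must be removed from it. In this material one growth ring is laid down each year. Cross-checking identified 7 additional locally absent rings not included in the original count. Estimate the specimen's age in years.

639 yr

After corrections the count is 647 − 15 + 7 = 639 growth rings.
At one growth ring per year, that is 639 years.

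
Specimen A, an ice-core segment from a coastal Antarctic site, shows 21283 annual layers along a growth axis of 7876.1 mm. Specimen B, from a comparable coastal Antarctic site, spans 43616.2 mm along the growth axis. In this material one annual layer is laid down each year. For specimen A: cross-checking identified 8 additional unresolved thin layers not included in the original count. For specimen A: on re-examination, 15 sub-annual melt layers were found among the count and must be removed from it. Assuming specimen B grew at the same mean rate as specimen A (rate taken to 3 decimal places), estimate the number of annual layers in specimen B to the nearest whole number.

117882 annual layers

Specimen A: after corrections the count is 21283 − 15 + 8 = 21276 annual layers.
A: Mean rate = 7876.1 mm / 21276 years ≈ 0.370 mm/yr.
For B, 43616.2 / 0.370 = 117881.62 years ≈ 117882 annual layers.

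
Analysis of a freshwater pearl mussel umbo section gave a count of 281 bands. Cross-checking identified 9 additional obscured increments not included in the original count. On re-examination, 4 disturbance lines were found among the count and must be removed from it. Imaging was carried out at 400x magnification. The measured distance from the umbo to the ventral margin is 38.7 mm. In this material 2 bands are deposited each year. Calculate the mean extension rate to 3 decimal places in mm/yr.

After corrections the count is 281 − 4 + 9 = 286 bands.
With 2 bands per year, 286 / 2 = 143 years.
Mean rate = 38.7 mm / 143 years ≈ 0.271 mm/yr.

0.271 mm/yr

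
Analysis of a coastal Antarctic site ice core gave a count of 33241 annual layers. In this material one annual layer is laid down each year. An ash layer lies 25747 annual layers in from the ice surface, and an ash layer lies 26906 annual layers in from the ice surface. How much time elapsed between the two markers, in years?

1159 years

The two markers are separated by 26906 − 25747 = 1159 annual layers.
That is 1159 years at one annual layer per year.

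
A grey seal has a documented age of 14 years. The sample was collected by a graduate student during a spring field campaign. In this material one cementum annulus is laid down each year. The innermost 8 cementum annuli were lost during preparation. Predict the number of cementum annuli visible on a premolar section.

At one cementum annulus per year, 14 years correspond to 14 cementum annuli.
14 − 8 missed = 6 cementum annuli expected in the prepared section.

6 cementum annuli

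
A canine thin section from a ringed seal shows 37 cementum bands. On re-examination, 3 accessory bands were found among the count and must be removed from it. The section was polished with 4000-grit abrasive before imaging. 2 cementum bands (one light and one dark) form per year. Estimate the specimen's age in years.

Correcting the raw count gives 37 − 3 = 34 true cementum bands.
34 cementum bands at 2 per year is 34 / 2 = 17 years.

17 yr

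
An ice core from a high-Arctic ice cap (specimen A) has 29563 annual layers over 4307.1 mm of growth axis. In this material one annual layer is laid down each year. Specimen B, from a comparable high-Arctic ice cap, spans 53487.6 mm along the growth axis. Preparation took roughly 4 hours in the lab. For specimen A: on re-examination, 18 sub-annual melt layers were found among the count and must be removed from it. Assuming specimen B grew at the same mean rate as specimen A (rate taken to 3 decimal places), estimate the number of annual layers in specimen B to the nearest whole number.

Specimen A: after corrections the count is 29563 − 18 = 29545 annual layers.
A: Mean rate = 4307.1 mm / 29545 years ≈ 0.146 mm/year.
B spans 53487.6 / 0.146 = 366353.42 years ≈ 366353 annual layers.

366353 annual layers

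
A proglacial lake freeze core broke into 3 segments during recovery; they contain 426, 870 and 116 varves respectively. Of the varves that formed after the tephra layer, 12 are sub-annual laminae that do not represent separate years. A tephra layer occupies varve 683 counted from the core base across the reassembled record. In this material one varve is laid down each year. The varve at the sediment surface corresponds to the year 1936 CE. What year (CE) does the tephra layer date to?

1219 CE

Total varves = 426 + 870 + 116 = 1412.
1412 − 683 = 729 varves lie beyond the tephra layer toward the sediment surface.
Excluding 12 false varves: 729 − 12 = 717.
1936 − 717 = 1219 CE.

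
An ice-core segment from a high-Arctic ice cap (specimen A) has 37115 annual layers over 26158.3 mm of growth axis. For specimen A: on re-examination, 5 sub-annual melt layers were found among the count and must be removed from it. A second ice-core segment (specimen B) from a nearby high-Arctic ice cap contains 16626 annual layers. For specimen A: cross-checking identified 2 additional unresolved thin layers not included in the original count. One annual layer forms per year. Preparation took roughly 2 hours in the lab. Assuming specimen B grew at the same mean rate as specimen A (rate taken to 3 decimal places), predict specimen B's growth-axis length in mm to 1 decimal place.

11721.3 mm

Specimen A: correcting the raw count gives 37115 − 5 + 2 = 37112 true annual layers.
A: Mean rate = 26158.3 mm / 37112 years ≈ 0.705 mm/yr.
Length of B = 0.705 × 16626 = 11721.3 mm.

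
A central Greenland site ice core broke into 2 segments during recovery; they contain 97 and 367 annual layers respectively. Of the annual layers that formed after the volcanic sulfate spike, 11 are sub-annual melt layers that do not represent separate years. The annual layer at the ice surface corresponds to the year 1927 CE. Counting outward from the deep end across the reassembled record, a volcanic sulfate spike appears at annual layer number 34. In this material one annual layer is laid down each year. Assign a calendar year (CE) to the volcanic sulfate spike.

1508 CE

Total annual layers = 97 + 367 = 464.
The volcanic sulfate spike sits at annual layer 34 from the deep end, so 464 − 34 = 430 annual layers formed after it.
Excluding 11 false annual layers: 430 − 11 = 419.
The annual layer at the ice surface is 1927 CE, so the volcanic sulfate spike dates to 1927 − 419 = 1508 CE.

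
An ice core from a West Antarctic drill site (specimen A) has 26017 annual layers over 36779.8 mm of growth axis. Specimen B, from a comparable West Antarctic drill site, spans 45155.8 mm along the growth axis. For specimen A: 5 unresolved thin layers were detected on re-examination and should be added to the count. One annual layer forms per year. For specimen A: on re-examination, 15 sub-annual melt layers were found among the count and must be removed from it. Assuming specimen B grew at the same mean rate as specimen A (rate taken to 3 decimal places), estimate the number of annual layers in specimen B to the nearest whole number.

Specimen A: adjusted count: 26017 − 15 + 5 = 26007 annual layers.
A: Mean rate = 36779.8 mm / 26007 years ≈ 1.414 mm/year.
For B, 45155.8 / 1.414 = 31934.79 years ≈ 31935 annual layers.

31935 annual layers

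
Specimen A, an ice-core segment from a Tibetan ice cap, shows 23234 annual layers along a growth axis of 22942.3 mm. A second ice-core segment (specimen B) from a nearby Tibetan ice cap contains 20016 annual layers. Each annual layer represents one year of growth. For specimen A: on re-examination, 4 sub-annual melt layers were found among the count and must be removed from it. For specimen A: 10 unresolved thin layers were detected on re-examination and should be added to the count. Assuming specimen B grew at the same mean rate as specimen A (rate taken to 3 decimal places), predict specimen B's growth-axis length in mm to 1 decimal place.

19755.8 mm

Specimen A: correcting the raw count gives 23234 − 4 + 10 = 23240 true annual layers.
A: Extension rate ≈ 22942.3 / 23240 = 0.987 mm/yr.
Length of B = 0.987 × 20016 = 19755.8 mm.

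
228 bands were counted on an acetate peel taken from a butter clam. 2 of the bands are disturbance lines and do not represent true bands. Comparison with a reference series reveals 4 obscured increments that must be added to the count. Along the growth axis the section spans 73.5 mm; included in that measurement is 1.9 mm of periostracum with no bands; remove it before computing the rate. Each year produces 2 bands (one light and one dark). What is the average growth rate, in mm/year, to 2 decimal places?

Correcting the raw count gives 228 − 2 + 4 = 230 true bands.
230 bands at 2 per year is 230 / 2 = 115 years.
Removing the 1.9 mm offcut leaves 73.5 − 1.9 = 71.6 mm.
71.6 mm over 115 years gives 71.6 / 115 ≈ 0.62 mm/year.

0.62 mm/year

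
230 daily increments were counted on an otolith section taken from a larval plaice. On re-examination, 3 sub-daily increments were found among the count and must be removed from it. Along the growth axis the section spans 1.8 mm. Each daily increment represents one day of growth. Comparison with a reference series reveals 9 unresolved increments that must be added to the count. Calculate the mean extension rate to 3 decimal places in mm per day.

0.008 mm per day

Adjusted count: 230 − 3 + 9 = 236 daily increments.
1.8 mm over 236 days gives 1.8 / 236 ≈ 0.008 mm per day.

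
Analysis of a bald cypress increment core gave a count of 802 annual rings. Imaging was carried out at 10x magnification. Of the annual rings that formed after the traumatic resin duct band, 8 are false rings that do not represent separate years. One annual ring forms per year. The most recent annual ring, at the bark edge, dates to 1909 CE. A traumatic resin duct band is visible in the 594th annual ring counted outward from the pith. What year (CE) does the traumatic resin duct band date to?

802 − 594 = 208 annual rings lie beyond the traumatic resin duct band toward the bark edge.
Removing the 8 false annual rings leaves 208 − 8 = 200 true annual rings beyond the traumatic resin duct band.
1909 − 200 = 1709 CE.

1709 CE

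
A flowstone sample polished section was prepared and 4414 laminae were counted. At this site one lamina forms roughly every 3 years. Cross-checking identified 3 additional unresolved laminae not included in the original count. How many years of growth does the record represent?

After corrections the count is 4414 + 3 = 4417 laminae.
4417 laminae at 3 years each span 4417 × 3 = 13251 years.

13251 years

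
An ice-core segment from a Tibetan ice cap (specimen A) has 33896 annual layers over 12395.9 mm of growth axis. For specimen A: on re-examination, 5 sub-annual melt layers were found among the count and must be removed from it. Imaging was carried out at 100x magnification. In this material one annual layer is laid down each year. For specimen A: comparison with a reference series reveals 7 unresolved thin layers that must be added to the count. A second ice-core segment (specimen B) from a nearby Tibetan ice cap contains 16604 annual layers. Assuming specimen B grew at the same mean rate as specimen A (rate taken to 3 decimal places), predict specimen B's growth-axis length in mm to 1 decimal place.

6077.1 mm

Specimen A: after corrections the count is 33896 − 5 + 7 = 33898 annual layers.
A: Extension rate ≈ 12395.9 / 33898 = 0.366 mm/yr.
B's length ≈ 0.366 × 16604 = 6077.1 mm.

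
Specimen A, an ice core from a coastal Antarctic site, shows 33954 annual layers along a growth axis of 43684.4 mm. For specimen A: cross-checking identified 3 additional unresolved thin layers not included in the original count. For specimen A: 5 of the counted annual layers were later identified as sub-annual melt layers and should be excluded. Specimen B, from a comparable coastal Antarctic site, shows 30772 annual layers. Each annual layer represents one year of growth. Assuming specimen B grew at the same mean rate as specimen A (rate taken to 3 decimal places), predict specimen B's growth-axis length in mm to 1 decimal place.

Specimen A: after corrections the count is 33954 − 5 + 3 = 33952 annual layers.
A: 43684.4 mm over 33952 years gives 43684.4 / 33952 ≈ 1.287 mm per year.
Length of B = 1.287 × 30772 = 39603.6 mm.

39603.6 mm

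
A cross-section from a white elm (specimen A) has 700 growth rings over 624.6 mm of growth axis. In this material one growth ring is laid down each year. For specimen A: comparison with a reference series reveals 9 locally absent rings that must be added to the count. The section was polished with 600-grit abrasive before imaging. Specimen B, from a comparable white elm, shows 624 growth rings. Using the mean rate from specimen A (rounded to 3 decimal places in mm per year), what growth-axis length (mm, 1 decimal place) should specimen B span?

549.7 mm

Specimen A: true growth ring count = 700 + 9 = 709.
A: Extension rate ≈ 624.6 / 709 = 0.881 mm/yr.
For B, 0.881 mm/year × 624 years = 549.7 mm.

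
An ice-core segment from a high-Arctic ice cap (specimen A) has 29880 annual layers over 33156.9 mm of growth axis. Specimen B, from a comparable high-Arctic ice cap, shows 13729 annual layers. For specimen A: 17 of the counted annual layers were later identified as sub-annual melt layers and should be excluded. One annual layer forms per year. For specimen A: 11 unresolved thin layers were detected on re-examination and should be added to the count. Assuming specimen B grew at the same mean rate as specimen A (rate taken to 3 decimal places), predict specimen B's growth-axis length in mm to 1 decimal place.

15239.2 mm

Specimen A: adjusted count: 29880 − 17 + 11 = 29874 annual layers.
A: 33156.9 mm over 29874 years gives 33156.9 / 29874 ≈ 1.110 mm per year.
B's length ≈ 1.110 × 13729 = 15239.2 mm.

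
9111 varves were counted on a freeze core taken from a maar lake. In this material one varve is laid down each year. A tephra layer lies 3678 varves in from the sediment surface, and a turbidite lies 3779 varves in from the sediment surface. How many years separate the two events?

The two markers are separated by 3779 − 3678 = 101 varves.
That is 101 years at one varve per year.

101 yr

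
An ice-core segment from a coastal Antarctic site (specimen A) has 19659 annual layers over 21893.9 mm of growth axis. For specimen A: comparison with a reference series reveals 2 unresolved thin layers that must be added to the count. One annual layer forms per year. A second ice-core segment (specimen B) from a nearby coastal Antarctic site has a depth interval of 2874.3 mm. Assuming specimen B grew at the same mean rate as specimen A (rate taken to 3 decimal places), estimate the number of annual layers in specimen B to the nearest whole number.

2580 annual layers

Specimen A: after corrections the count is 19659 + 2 = 19661 annual layers.
A: Mean rate = 21893.9 mm / 19661 years ≈ 1.114 mm per year.
Specimen B: 2874.3 mm / 1.114 mm per year = 2580.16 years ≈ 2580 annual layers.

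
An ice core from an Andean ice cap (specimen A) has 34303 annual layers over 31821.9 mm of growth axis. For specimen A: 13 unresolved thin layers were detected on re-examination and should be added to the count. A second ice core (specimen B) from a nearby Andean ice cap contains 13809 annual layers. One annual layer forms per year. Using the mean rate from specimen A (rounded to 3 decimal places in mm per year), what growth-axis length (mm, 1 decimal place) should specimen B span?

12800.9 mm

Specimen A: adjusted count: 34303 + 13 = 34316 annual layers.
A: Mean rate = 31821.9 mm / 34316 years ≈ 0.927 mm/yr.
Length of B = 0.927 × 13809 = 12800.9 mm.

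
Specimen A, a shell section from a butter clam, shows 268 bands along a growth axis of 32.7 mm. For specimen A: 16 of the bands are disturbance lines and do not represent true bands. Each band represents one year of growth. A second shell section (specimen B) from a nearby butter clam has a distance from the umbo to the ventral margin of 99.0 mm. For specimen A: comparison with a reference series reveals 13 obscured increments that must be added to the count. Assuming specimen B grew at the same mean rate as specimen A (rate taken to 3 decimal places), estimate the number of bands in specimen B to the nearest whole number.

805 bands

Specimen A: after corrections the count is 268 − 16 + 13 = 265 bands.
A: 32.7 mm over 265 years gives 32.7 / 265 ≈ 0.123 mm per year.
B spans 99.0 / 0.123 = 804.88 years ≈ 805 bands.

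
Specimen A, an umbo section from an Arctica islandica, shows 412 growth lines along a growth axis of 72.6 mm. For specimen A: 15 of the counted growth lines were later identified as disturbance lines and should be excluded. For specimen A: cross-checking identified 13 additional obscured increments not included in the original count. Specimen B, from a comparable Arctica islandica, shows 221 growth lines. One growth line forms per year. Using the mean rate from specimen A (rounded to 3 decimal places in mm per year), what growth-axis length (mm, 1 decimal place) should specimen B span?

Specimen A: correcting the raw count gives 412 − 15 + 13 = 410 true growth lines.
A: Mean rate = 72.6 mm / 410 years ≈ 0.177 mm per year.
B's length ≈ 0.177 × 221 = 39.1 mm.

39.1 mm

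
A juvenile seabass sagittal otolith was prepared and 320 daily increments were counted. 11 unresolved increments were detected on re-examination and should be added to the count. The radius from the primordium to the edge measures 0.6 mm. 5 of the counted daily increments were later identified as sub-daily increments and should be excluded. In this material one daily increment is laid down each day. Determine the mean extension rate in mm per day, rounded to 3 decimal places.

Adjusted count: 320 − 5 + 11 = 326 daily increments.
Extension rate ≈ 0.6 / 326 = 0.002 mm per day.

0.002 mm per day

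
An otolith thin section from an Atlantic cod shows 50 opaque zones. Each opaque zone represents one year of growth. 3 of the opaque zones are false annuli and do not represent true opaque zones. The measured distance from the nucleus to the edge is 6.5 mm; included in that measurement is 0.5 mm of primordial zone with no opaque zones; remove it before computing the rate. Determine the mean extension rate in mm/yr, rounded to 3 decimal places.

After corrections the count is 50 − 3 = 47 opaque zones.
Net length = 6.5 − 0.5 = 6.0 mm.
6.0 mm over 47 years gives 6.0 / 47 ≈ 0.128 mm/yr.

0.128 mm/yr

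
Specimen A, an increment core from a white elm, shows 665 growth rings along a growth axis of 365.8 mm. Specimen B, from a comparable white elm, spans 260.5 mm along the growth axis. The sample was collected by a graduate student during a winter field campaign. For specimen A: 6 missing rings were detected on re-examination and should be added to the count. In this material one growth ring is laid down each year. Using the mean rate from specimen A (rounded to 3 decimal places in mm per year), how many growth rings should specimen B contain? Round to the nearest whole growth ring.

478 growth rings

Specimen A: adjusted count: 665 + 6 = 671 growth rings.
A: 365.8 mm over 671 years gives 365.8 / 671 ≈ 0.545 mm/yr.
For B, 260.5 / 0.545 = 477.98 years ≈ 478 growth rings.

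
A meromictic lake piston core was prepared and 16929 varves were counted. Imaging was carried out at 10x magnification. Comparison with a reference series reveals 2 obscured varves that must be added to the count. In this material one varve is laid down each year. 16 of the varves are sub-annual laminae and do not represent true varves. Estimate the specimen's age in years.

16915 years

True varve count = 16929 − 16 + 2 = 16915.
At one varve per year, that is 16915 years.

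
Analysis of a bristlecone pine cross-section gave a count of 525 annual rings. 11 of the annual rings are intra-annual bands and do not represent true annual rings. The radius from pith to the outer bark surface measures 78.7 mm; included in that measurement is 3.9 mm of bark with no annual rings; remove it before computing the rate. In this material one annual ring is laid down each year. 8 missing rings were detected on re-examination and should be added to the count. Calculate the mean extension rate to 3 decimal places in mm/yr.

Correcting the raw count gives 525 − 11 + 8 = 522 true annual rings.
Removing the 3.9 mm offcut leaves 78.7 − 3.9 = 74.8 mm.
Extension rate ≈ 74.8 / 522 = 0.143 mm/yr.

0.143 mm/yr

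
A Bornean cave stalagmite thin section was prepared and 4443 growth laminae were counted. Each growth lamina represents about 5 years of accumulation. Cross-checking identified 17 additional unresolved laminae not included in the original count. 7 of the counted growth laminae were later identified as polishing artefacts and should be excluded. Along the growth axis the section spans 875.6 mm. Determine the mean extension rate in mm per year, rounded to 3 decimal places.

0.039 mm per year

After corrections the count is 4443 − 7 + 17 = 4453 growth laminae.
Multiplying by 5 years per growth lamina: 4453 × 5 = 22265 years.
Extension rate ≈ 875.6 / 22265 = 0.039 mm per year.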